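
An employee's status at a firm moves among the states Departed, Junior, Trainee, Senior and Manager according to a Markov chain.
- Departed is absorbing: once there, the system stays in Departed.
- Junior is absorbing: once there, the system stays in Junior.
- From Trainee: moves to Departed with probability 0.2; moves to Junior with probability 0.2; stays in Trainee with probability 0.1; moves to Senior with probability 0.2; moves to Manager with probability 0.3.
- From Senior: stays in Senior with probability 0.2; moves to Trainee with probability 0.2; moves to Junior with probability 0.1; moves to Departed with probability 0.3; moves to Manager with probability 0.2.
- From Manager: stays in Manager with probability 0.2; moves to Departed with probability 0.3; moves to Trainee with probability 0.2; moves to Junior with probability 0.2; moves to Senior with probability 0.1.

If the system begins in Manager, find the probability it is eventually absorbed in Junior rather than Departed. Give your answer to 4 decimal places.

0.3987

Let h(s) be the probability of absorption at Junior starting from transient state s. Then h(Junior) = 1 and h(Departed) = 0. By first-step analysis:
h(Trainee) = 0.2·0 + 0.2·1 + 0.1·h(Trainee) + 0.2·h(Senior) + 0.3·h(Manager)
h(Senior) = 0.3·0 + 0.1·1 + 0.2·h(Trainee) + 0.2·h(Senior) + 0.2·h(Manager)
h(Manager) = 0.3·0 + 0.2·1 + 0.2·h(Trainee) + 0.1·h(Senior) + 0.2·h(Manager)
Solving: h(Trainee) = 0.4289, h(Senior) = 0.3319, h(Manager) = 0.3987.
Starting from Manager, the probability is 0.3987.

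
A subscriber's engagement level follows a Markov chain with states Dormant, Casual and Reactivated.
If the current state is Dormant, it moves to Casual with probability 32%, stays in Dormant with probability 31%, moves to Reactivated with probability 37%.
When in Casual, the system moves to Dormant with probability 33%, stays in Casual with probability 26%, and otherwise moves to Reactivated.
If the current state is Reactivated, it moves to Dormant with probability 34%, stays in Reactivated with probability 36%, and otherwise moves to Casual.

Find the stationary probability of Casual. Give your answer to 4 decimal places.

0.2948

Let the stationary distribution be π with π = πP and π_1 + π_2 + π_3 = 1.
π_1 = 0.31·π_1 + 0.33·π_2 + 0.34·π_3
π_2 = 0.32·π_1 + 0.26·π_2 + 0.3·π_3
Solving with the normalization constraint gives π = (0.3272, 0.2948, 0.3780).
So the stationary probability of Casual is 0.2948.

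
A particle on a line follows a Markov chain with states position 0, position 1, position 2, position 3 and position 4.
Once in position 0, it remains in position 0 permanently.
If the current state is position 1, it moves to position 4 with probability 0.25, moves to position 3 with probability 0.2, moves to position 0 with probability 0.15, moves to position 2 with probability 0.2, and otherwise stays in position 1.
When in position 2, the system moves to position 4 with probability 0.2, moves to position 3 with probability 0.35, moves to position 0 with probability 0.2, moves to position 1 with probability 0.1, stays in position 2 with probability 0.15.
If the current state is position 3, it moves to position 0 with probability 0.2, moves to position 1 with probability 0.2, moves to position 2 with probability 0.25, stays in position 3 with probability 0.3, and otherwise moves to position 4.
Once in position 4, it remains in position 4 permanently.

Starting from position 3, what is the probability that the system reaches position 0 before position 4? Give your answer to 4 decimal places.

Let h(s) be the probability of absorption at position 0 starting from transient state s. Then h(position 0) = 1 and h(position 4) = 0. By first-step analysis:
h(position 1) = 0.15·1 + 0.2·h(position 1) + 0.2·h(position 2) + 0.2·h(position 3) + 0.25·0
h(position 2) = 0.2·1 + 0.1·h(position 1) + 0.15·h(position 2) + 0.35·h(position 3) + 0.2·0
h(position 3) = 0.2·1 + 0.2·h(position 1) + 0.25·h(position 2) + 0.3·h(position 3) + 0.05·0
Solving: h(position 1) = 0.4782, h(position 2) = 0.5457, h(position 3) = 0.6173.
Starting from position 3, the probability is 0.6173.

0.6173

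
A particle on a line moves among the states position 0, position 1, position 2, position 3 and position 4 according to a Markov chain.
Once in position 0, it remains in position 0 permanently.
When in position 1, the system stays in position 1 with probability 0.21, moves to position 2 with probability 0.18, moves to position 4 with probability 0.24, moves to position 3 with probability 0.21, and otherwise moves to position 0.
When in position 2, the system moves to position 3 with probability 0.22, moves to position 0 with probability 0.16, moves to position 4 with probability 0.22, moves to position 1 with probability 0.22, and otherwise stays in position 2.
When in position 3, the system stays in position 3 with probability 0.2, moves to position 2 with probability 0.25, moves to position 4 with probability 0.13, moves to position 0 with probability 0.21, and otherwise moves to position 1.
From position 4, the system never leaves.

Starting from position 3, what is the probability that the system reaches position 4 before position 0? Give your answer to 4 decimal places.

Let h(s) be the probability of absorption at position 4 starting from transient state s. Then h(position 4) = 1 and h(position 0) = 0. By first-step analysis:
h(position 1) = 0.16·0 + 0.21·h(position 1) + 0.18·h(position 2) + 0.21·h(position 3) + 0.24·1
h(position 2) = 0.16·0 + 0.22·h(position 1) + 0.18·h(position 2) + 0.22·h(position 3) + 0.22·1
h(position 3) = 0.21·0 + 0.21·h(position 1) + 0.25·h(position 2) + 0.2·h(position 3) + 0.13·1
Solving: h(position 1) = 0.5554, h(position 2) = 0.5458, h(position 3) = 0.4789.
Starting from position 3, the probability is 0.4789.

0.4789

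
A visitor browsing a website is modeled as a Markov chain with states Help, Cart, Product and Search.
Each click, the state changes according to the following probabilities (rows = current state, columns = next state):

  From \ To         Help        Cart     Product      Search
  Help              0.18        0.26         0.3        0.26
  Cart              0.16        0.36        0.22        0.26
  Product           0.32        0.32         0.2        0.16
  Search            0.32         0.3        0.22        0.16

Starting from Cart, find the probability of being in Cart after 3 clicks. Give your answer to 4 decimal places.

0.3141

Propagate the distribution vector 3 clicks from Cart.
After 0 clicks: (0.0000, 1.0000, 0.0000, 0.0000)
After 1 click: (0.1600, 0.3600, 0.2200, 0.2600)
After 2 clicks: (0.2400, 0.3196, 0.2284, 0.2120)
After 3 clicks: (0.2353, 0.3141, 0.2346, 0.2160)
P(in Cart after 3 clicks) = 0.3141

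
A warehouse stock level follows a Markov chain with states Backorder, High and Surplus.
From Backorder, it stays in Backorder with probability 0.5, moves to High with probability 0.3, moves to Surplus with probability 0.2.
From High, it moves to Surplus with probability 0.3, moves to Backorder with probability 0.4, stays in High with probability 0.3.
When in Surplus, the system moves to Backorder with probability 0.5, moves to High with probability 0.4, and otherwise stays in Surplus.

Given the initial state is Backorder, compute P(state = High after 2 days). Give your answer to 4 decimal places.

Sum over the intermediate state after 1 day:
P = P(Backorder→Backorder)·P(Backorder→High) + P(Backorder→High)·P(High→High) + P(Backorder→Surplus)·P(Surplus→High)
  = 0.5×0.3 + 0.3×0.3 + 0.2×0.4
  = 0.1500 + 0.0900 + 0.0800 = 0.3200

0.3200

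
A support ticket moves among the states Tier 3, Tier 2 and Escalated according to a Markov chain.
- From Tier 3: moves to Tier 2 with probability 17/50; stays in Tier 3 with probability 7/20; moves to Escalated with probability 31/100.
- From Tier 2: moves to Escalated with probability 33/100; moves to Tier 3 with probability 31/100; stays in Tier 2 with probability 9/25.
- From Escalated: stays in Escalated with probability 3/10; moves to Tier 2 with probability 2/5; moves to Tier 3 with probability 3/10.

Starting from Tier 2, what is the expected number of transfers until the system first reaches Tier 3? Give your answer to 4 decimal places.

Let t(s) be the expected number of transfers to first reach Tier 3 from state s, with t(Tier 3) = 0. Conditioning on the first transfer:
t(Tier 2) = 1 + 0.36·t(Tier 2) + 0.33·t(Escalated)
t(Escalated) = 1 + 0.4·t(Tier 2) + 0.3·t(Escalated)
Solving: t(Tier 2) = 3.2595, t(Escalated) = 3.2911.
Expected transfers from Tier 2 to Tier 3: 3.2595.

3.2595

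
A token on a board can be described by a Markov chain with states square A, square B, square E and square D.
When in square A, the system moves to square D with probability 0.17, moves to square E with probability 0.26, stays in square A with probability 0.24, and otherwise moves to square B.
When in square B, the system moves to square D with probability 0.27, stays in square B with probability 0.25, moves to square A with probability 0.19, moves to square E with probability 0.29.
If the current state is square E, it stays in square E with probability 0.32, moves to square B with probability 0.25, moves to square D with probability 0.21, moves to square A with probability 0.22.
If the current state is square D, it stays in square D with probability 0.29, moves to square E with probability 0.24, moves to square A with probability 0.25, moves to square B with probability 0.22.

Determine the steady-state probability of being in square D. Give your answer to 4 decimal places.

0.2355

Let the stationary distribution be π with π = πP and π_1 + π_2 + π_3 + π_4 = 1.
π_1 = 0.24·π_1 + 0.19·π_2 + 0.22·π_3 + 0.25·π_4
π_2 = 0.33·π_1 + 0.25·π_2 + 0.25·π_3 + 0.22·π_4
π_3 = 0.26·π_1 + 0.29·π_2 + 0.32·π_3 + 0.24·π_4
Solving with the normalization constraint gives π = (0.2237, 0.2608, 0.2799, 0.2355).
So the stationary probability of square D is 0.2355.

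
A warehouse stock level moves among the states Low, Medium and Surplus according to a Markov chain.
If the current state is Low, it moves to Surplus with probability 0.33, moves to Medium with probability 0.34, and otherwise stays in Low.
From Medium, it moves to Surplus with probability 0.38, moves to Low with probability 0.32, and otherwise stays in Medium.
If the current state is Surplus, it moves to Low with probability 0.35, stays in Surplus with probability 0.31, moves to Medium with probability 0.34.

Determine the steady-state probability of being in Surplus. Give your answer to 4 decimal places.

Let the stationary distribution be π with π = πP and π_1 + π_2 + π_3 = 1.
π_1 = 0.33·π_1 + 0.32·π_2 + 0.35·π_3
π_2 = 0.34·π_1 + 0.3·π_2 + 0.34·π_3
Solving with the normalization constraint gives π = (0.3335, 0.3269, 0.3396).
So the stationary probability of Surplus is 0.3396.

0.3396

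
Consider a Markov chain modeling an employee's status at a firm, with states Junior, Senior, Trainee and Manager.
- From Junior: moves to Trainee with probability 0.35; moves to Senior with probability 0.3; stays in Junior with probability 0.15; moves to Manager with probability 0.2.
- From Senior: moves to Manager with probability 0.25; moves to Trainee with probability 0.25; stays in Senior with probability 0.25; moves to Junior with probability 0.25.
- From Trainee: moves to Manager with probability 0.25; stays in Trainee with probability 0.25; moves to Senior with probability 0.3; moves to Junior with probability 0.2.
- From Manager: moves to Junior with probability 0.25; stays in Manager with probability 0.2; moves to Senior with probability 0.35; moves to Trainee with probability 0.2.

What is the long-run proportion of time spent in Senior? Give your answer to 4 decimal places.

0.2966

Let the stationary distribution be π with π = πP and π_1 + π_2 + π_3 + π_4 = 1.
π_1 = 0.15·π_1 + 0.25·π_2 + 0.2·π_3 + 0.25·π_4
π_2 = 0.3·π_1 + 0.25·π_2 + 0.3·π_3 + 0.35·π_4
π_3 = 0.35·π_1 + 0.25·π_2 + 0.25·π_3 + 0.2·π_4
Solving with the normalization constraint gives π = (0.2154, 0.2966, 0.2602, 0.2278).
So the stationary probability of Senior is 0.2966.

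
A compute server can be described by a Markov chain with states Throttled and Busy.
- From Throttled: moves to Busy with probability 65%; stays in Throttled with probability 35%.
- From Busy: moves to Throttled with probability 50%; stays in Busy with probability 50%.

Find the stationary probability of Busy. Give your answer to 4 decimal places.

Let the stationary distribution be π with π = πP and π_1 + π_2 = 1.
π_1 = 0.35·π_1 + 0.5·π_2
Solving with the normalization constraint gives π = (0.4348, 0.5652).
So the stationary probability of Busy is 0.5652.

0.5652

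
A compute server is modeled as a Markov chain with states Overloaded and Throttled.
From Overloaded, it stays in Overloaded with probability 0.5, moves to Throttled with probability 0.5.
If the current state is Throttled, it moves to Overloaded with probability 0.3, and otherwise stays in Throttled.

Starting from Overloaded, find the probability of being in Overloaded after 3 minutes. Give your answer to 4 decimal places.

0.3800

Propagate the distribution vector 3 minutes from Overloaded.
After 0 minutes: (1.0000, 0.0000)
After 1 minute: (0.5000, 0.5000)
After 2 minutes: (0.4000, 0.6000)
After 3 minutes: (0.3800, 0.6200)
P(in Overloaded after 3 minutes) = 0.3800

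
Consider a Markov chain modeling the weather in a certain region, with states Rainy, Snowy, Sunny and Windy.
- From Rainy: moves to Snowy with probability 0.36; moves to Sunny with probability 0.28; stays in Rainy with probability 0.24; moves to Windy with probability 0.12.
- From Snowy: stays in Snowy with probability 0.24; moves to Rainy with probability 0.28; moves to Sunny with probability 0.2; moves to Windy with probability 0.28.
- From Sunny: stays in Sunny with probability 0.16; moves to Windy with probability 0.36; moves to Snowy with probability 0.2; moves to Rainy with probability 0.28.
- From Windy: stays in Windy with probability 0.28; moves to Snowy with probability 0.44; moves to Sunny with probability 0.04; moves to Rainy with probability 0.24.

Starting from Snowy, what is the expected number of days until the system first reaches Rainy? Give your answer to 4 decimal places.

Let t(s) be the expected number of days to first reach Rainy from state s, with t(Rainy) = 0. Conditioning on the first day:
t(Snowy) = 1 + 0.24·t(Snowy) + 0.2·t(Sunny) + 0.28·t(Windy)
t(Sunny) = 1 + 0.2·t(Snowy) + 0.16·t(Sunny) + 0.36·t(Windy)
t(Windy) = 1 + 0.44·t(Snowy) + 0.04·t(Sunny) + 0.28·t(Windy)
Solving: t(Snowy) = 3.7268, t(Sunny) = 3.7381, t(Windy) = 3.8740.
Expected days from Snowy to Rainy: 3.7268.

3.7268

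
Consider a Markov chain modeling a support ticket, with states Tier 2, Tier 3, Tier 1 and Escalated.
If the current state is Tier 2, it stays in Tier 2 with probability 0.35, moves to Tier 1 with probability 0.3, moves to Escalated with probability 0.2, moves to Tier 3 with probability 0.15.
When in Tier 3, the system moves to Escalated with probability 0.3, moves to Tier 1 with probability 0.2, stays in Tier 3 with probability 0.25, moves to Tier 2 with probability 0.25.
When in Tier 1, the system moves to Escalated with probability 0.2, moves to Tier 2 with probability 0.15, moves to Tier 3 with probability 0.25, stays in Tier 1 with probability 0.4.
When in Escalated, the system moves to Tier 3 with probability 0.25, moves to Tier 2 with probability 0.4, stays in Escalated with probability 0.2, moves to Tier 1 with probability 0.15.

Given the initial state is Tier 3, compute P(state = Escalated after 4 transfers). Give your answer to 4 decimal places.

0.2220

Propagate the distribution vector 4 transfers from Tier 3.
After 0 transfers: (0.0000, 1.0000, 0.0000, 0.0000)
After 1 transfer: (0.2500, 0.2500, 0.2000, 0.3000)
After 2 transfers: (0.3000, 0.2250, 0.2500, 0.2250)
After 3 transfers: (0.2888, 0.2200, 0.2688, 0.2225)
After 4 transfers: (0.2854, 0.2211, 0.2715, 0.2220)
P(in Escalated after 4 transfers) = 0.2220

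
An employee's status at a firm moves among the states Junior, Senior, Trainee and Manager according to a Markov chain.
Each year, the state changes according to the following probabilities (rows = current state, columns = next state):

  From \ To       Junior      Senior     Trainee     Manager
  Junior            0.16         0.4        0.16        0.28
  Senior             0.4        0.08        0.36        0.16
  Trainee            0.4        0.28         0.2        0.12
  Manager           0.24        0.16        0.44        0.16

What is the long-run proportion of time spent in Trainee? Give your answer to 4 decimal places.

Let the stationary distribution be π with π = πP and π_1 + π_2 + π_3 + π_4 = 1.
π_1 = 0.16·π_1 + 0.4·π_2 + 0.4·π_3 + 0.24·π_4
π_2 = 0.4·π_1 + 0.08·π_2 + 0.28·π_3 + 0.16·π_4
π_3 = 0.16·π_1 + 0.36·π_2 + 0.2·π_3 + 0.44·π_4
Solving with the normalization constraint gives π = (0.2987, 0.2447, 0.2716, 0.1850).
So the stationary probability of Trainee is 0.2716.

0.2716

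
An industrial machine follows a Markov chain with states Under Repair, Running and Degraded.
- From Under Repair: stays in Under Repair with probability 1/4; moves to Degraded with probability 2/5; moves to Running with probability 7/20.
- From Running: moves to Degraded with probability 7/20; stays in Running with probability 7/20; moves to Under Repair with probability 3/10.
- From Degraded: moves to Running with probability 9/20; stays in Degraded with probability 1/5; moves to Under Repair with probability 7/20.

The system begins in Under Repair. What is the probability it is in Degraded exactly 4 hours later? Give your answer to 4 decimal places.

Propagate the distribution vector 4 hours from Under Repair.
After 0 hours: (1.0000, 0.0000, 0.0000)
After 1 hour: (0.2500, 0.3500, 0.4000)
After 2 hours: (0.3075, 0.3900, 0.3025)
After 3 hours: (0.2998, 0.3803, 0.3200)
After 4 hours: (0.3010, 0.3820, 0.3170)
P(in Degraded after 4 hours) = 0.3170

0.3170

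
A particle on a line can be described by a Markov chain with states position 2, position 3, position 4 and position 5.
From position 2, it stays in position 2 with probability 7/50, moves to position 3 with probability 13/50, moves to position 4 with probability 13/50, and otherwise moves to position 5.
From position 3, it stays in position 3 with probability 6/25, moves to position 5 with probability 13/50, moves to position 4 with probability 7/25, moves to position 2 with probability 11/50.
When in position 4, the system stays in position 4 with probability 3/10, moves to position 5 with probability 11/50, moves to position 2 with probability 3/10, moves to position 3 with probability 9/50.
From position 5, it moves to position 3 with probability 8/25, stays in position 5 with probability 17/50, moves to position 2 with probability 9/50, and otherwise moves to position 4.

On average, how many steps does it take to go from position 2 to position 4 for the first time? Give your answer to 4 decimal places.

4.2797

Let t(s) be the expected number of steps to first reach position 4 from state s, with t(position 4) = 0. Conditioning on the first step:
t(position 2) = 1 + 0.14·t(position 2) + 0.26·t(position 3) + 0.34·t(position 5)
t(position 3) = 1 + 0.22·t(position 2) + 0.24·t(position 3) + 0.26·t(position 5)
t(position 5) = 1 + 0.18·t(position 2) + 0.32·t(position 3) + 0.34·t(position 5)
Solving: t(position 2) = 4.2797, t(position 3) = 4.1628, t(position 5) = 4.7007.
Expected steps from position 2 to position 4: 4.2797.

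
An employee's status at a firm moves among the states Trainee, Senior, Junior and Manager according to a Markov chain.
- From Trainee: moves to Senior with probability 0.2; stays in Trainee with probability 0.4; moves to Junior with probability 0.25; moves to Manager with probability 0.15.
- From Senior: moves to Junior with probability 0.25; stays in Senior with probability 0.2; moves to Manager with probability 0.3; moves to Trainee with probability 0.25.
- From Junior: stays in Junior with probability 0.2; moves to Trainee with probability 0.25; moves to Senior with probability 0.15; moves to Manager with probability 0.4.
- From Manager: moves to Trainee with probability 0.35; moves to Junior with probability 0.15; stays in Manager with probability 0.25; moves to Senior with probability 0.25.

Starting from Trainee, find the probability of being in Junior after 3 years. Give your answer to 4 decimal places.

0.2131

Propagate the distribution vector 3 years from Trainee.
After 0 years: (1.0000, 0.0000, 0.0000, 0.0000)
After 1 year: (0.4000, 0.2000, 0.2500, 0.1500)
After 2 years: (0.3250, 0.1950, 0.2225, 0.2575)
After 3 years: (0.3245, 0.2018, 0.2131, 0.2606)
P(in Junior after 3 years) = 0.2131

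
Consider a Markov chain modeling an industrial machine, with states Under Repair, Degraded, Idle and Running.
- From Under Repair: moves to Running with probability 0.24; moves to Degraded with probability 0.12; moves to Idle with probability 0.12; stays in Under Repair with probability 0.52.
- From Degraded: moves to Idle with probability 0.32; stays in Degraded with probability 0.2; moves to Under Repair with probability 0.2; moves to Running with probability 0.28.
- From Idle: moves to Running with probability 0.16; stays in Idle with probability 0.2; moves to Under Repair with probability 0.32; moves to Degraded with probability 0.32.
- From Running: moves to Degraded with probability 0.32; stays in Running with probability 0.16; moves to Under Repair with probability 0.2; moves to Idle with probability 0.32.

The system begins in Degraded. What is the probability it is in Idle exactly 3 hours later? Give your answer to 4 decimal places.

0.2305

Propagate the distribution vector 3 hours from Degraded.
After 0 hours: (0.0000, 1.0000, 0.0000, 0.0000)
After 1 hour: (0.2000, 0.2000, 0.3200, 0.2800)
After 2 hours: (0.3024, 0.2560, 0.2416, 0.2000)
After 3 hours: (0.3258, 0.2288, 0.2305, 0.2149)
P(in Idle after 3 hours) = 0.2305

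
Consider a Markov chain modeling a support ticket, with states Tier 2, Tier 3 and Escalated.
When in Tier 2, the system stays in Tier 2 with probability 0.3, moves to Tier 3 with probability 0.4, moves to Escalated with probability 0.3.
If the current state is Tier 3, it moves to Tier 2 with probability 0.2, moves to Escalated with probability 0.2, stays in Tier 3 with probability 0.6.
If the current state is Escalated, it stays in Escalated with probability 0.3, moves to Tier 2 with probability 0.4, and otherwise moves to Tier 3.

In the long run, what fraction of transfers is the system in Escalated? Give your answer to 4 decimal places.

0.2532

Let the stationary distribution be π with π = πP and π_1 + π_2 + π_3 = 1.
π_1 = 0.3·π_1 + 0.2·π_2 + 0.4·π_3
π_2 = 0.4·π_1 + 0.6·π_2 + 0.3·π_3
Solving with the normalization constraint gives π = (0.2785, 0.4684, 0.2532).
So the stationary probability of Escalated is 0.2532.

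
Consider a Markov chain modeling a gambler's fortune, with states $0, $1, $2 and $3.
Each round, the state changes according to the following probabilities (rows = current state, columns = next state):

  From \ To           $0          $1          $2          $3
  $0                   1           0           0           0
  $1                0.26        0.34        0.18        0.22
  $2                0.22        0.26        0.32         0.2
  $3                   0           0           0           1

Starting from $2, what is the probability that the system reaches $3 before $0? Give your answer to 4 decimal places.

Let h(s) be the probability of absorption at $3 starting from transient state s. Then h($3) = 1 and h($0) = 0. By first-step analysis:
h($1) = 0.26·0 + 0.34·h($1) + 0.18·h($2) + 0.22·1
h($2) = 0.22·0 + 0.26·h($1) + 0.32·h($2) + 0.2·1
Solving: h($1) = 0.4617, h($2) = 0.4706.
Starting from $2, the probability is 0.4706.

0.4706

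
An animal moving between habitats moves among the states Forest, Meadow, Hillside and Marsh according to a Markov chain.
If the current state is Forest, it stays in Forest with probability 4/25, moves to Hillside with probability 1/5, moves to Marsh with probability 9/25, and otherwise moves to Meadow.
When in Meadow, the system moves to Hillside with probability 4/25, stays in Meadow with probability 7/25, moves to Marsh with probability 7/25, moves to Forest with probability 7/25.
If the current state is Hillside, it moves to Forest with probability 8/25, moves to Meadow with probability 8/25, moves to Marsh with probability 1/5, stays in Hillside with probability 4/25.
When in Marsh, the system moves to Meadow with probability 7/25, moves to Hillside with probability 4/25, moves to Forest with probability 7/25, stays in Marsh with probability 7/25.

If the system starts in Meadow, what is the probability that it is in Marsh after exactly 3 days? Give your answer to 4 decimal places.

0.2865

Propagate the distribution vector 3 days from Meadow.
After 0 days: (0.0000, 1.0000, 0.0000, 0.0000)
After 1 day: (0.2800, 0.2800, 0.1600, 0.2800)
After 2 days: (0.2528, 0.2864, 0.1712, 0.2896)
After 3 days: (0.2565, 0.2868, 0.1701, 0.2865)
P(in Marsh after 3 days) = 0.2865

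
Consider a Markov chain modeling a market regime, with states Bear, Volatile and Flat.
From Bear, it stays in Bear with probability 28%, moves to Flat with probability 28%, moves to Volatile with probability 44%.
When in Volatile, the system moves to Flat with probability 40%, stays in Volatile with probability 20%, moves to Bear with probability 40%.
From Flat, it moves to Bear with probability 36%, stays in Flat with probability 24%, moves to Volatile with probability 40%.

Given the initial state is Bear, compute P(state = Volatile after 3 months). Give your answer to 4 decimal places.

Propagate the distribution vector 3 months from Bear.
After 0 months: (1.0000, 0.0000, 0.0000)
After 1 month: (0.2800, 0.4400, 0.2800)
After 2 months: (0.3552, 0.3232, 0.3216)
After 3 months: (0.3445, 0.3496, 0.3059)
P(in Volatile after 3 months) = 0.3496

0.3496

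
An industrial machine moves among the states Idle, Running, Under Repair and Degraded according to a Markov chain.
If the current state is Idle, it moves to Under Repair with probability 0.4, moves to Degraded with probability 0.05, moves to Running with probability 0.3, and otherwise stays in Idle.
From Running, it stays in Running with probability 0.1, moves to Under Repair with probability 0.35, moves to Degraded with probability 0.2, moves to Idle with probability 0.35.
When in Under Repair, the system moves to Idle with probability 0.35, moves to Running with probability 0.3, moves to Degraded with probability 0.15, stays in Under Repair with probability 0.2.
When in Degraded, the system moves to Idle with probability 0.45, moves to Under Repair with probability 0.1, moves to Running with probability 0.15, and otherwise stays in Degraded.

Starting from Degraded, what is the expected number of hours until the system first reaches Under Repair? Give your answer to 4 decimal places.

Let t(s) be the expected number of hours to first reach Under Repair from state s, with t(Under Repair) = 0. Conditioning on the first hour:
t(Idle) = 1 + 0.25·t(Idle) + 0.3·t(Running) + 0.05·t(Degraded)
t(Running) = 1 + 0.35·t(Idle) + 0.1·t(Running) + 0.2·t(Degraded)
t(Degraded) = 1 + 0.45·t(Idle) + 0.15·t(Running) + 0.3·t(Degraded)
Solving: t(Idle) = 2.8243, t(Running) = 3.0769, t(Degraded) = 3.9036.
Expected hours from Degraded to Under Repair: 3.9036.

3.9036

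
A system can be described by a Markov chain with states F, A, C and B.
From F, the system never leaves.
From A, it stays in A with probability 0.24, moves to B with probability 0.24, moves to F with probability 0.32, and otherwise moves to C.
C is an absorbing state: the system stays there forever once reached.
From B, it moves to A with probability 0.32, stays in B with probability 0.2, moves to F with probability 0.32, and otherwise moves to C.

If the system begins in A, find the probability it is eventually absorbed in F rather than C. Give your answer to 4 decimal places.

Let h(s) be the probability of absorption at F starting from transient state s. Then h(F) = 1 and h(C) = 0. By first-step analysis:
h(A) = 0.32·1 + 0.24·h(A) + 0.2·0 + 0.24·h(B)
h(B) = 0.32·1 + 0.32·h(A) + 0.16·0 + 0.2·h(B)
Solving: h(A) = 0.6265, h(B) = 0.6506.
Starting from A, the probability is 0.6265.

0.6265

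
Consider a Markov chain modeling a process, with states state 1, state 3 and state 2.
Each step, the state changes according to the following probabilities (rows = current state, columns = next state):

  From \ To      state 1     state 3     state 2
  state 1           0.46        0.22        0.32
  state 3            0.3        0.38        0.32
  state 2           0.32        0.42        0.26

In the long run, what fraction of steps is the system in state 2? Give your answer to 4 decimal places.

Let the stationary distribution be π with π = πP and π_1 + π_2 + π_3 = 1.
π_1 = 0.46·π_1 + 0.3·π_2 + 0.32·π_3
π_2 = 0.22·π_1 + 0.38·π_2 + 0.42·π_3
Solving with the normalization constraint gives π = (0.3643, 0.3338, 0.3019).
So the stationary probability of state 2 is 0.3019.

0.3019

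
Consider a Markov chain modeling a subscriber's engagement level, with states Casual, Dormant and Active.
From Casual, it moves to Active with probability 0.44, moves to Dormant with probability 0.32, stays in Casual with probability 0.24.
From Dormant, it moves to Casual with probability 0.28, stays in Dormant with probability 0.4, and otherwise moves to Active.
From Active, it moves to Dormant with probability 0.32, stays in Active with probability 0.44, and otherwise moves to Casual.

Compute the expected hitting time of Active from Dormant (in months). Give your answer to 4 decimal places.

2.8384

Let t(s) be the expected number of months to first reach Active from state s, with t(Active) = 0. Conditioning on the first month:
t(Casual) = 1 + 0.24·t(Casual) + 0.32·t(Dormant)
t(Dormant) = 1 + 0.28·t(Casual) + 0.4·t(Dormant)
Solving: t(Casual) = 2.5109, t(Dormant) = 2.8384.
Expected months from Dormant to Active: 2.8384.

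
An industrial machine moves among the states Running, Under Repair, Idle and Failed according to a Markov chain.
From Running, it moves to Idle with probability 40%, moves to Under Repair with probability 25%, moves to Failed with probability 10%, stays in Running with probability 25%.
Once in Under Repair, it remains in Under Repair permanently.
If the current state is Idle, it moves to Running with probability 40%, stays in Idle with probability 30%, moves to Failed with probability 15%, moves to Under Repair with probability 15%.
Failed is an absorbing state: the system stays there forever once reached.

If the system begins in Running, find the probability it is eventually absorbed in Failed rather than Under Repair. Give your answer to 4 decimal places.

0.3562

Let h(s) be the probability of absorption at Failed starting from transient state s. Then h(Failed) = 1 and h(Under Repair) = 0. By first-step analysis:
h(Running) = 0.25·h(Running) + 0.25·0 + 0.4·h(Idle) + 0.1·1
h(Idle) = 0.4·h(Running) + 0.15·0 + 0.3·h(Idle) + 0.15·1
Solving: h(Running) = 0.3562, h(Idle) = 0.4178.
Starting from Running, the probability is 0.3562.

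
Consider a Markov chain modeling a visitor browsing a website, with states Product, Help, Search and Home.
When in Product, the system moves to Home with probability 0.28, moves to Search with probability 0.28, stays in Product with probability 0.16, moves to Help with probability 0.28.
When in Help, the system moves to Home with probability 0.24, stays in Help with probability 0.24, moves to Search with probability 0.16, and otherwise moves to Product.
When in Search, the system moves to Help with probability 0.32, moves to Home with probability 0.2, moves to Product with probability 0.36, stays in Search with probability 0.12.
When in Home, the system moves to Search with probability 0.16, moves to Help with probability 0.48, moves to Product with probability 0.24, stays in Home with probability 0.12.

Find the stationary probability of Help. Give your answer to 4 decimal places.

Let the stationary distribution be π with π = πP and π_1 + π_2 + π_3 + π_4 = 1.
π_1 = 0.16·π_1 + 0.36·π_2 + 0.36·π_3 + 0.24·π_4
π_2 = 0.28·π_1 + 0.24·π_2 + 0.32·π_3 + 0.48·π_4
π_3 = 0.28·π_1 + 0.16·π_2 + 0.12·π_3 + 0.16·π_4
Solving with the normalization constraint gives π = (0.2782, 0.3182, 0.1860, 0.2176).
So the stationary probability of Help is 0.3182.

0.3182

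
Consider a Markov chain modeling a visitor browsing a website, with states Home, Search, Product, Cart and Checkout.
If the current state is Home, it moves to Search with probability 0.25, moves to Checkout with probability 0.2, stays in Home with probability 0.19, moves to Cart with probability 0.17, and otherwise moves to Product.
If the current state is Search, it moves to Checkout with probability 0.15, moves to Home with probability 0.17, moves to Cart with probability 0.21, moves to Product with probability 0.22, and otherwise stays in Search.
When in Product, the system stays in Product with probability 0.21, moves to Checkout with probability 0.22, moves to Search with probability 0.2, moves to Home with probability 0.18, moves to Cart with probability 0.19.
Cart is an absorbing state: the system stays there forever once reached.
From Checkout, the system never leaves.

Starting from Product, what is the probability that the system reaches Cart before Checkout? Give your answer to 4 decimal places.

0.4870

Let h(s) be the probability of absorption at Cart starting from transient state s. Then h(Cart) = 1 and h(Checkout) = 0. By first-step analysis:
h(Home) = 0.19·h(Home) + 0.25·h(Search) + 0.19·h(Product) + 0.17·1 + 0.2·0
h(Search) = 0.17·h(Home) + 0.25·h(Search) + 0.22·h(Product) + 0.21·1 + 0.15·0
h(Product) = 0.18·h(Home) + 0.2·h(Search) + 0.21·h(Product) + 0.19·1 + 0.22·0
Solving: h(Home) = 0.4888, h(Search) = 0.5336, h(Product) = 0.4870.
Starting from Product, the probability is 0.4870.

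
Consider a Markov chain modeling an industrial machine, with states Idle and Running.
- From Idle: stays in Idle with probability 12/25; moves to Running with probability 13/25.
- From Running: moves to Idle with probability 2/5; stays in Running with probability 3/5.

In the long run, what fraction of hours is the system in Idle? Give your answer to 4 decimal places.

Let the stationary distribution be π with π = πP and π_1 + π_2 = 1.
π_1 = 0.48·π_1 + 0.4·π_2
Solving with the normalization constraint gives π = (0.4348, 0.5652).
So the stationary probability of Idle is 0.4348.

0.4348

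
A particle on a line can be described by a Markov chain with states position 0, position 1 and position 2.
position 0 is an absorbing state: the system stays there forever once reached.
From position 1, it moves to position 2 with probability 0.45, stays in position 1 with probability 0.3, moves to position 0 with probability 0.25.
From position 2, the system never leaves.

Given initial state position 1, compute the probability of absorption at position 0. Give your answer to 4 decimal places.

0.3571

Let h(s) be the probability of absorption at position 0 starting from transient state s. Then h(position 0) = 1 and h(position 2) = 0. By first-step analysis:
h(position 1) = 0.25·1 + 0.3·h(position 1) + 0.45·0
Solving: h(position 1) = 0.3571.
Starting from position 1, the probability is 0.3571.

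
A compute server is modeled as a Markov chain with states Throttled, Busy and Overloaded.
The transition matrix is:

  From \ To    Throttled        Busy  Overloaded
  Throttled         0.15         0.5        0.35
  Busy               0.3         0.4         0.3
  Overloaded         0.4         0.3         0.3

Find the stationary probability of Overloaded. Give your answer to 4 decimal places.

0.3144

Let the stationary distribution be π with π = πP and π_1 + π_2 + π_3 = 1.
π_1 = 0.15·π_1 + 0.3·π_2 + 0.4·π_3
π_2 = 0.5·π_1 + 0.4·π_2 + 0.3·π_3
Solving with the normalization constraint gives π = (0.2882, 0.3974, 0.3144).
So the stationary probability of Overloaded is 0.3144.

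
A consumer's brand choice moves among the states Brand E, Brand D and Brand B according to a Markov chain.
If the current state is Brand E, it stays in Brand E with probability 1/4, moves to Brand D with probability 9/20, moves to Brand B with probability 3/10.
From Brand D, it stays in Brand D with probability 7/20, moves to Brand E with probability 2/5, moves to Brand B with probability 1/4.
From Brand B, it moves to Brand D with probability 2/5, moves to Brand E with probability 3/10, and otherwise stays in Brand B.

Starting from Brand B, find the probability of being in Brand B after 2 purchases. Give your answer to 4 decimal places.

Sum over the intermediate state after 1 purchase:
P = P(Brand B→Brand E)·P(Brand E→Brand B) + P(Brand B→Brand D)·P(Brand D→Brand B) + P(Brand B→Brand B)·P(Brand B→Brand B)
  = 0.3×0.3 + 0.4×0.25 + 0.3×0.3
  = 0.0900 + 0.1000 + 0.0900 = 0.2800

0.2800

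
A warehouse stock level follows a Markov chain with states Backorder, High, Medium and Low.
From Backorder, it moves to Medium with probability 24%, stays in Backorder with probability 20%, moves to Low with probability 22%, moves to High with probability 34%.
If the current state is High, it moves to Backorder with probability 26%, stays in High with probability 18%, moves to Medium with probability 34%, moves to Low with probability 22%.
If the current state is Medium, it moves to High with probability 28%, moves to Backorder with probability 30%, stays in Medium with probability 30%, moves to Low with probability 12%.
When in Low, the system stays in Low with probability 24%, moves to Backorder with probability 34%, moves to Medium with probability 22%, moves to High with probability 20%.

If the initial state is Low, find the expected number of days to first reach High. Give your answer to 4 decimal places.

Let t(s) be the expected number of days to first reach High from state s, with t(High) = 0. Conditioning on the first day:
t(Backorder) = 1 + 0.2·t(Backorder) + 0.24·t(Medium) + 0.22·t(Low)
t(Medium) = 1 + 0.3·t(Backorder) + 0.3·t(Medium) + 0.12·t(Low)
t(Low) = 1 + 0.34·t(Backorder) + 0.22·t(Medium) + 0.24·t(Low)
Solving: t(Backorder) = 3.3659, t(Medium) = 3.5300, t(Low) = 3.8434.
Expected days from Low to High: 3.8434.

3.8434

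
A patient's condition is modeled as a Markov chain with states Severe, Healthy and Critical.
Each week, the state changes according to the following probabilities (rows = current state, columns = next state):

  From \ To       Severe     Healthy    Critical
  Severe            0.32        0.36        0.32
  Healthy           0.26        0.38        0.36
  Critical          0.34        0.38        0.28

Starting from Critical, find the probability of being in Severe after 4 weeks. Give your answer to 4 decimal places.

0.3040

Propagate the distribution vector 4 weeks from Critical.
After 0 weeks: (0.0000, 0.0000, 1.0000)
After 1 week: (0.3400, 0.3800, 0.2800)
After 2 weeks: (0.3028, 0.3732, 0.3240)
After 3 weeks: (0.3041, 0.3739, 0.3220)
After 4 weeks: (0.3040, 0.3739, 0.3221)
P(in Severe after 4 weeks) = 0.3040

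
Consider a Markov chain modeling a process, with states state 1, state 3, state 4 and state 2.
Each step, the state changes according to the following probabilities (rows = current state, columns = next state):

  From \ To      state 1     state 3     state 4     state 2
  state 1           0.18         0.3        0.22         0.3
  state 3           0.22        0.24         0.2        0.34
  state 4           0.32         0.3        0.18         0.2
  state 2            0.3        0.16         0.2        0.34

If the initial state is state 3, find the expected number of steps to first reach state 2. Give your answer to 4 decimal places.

Let t(s) be the expected number of steps to first reach state 2 from state s, with t(state 2) = 0. Conditioning on the first step:
t(state 1) = 1 + 0.18·t(state 1) + 0.3·t(state 3) + 0.22·t(state 4)
t(state 3) = 1 + 0.22·t(state 1) + 0.24·t(state 3) + 0.2·t(state 4)
t(state 4) = 1 + 0.32·t(state 1) + 0.3·t(state 3) + 0.18·t(state 4)
Solving: t(state 1) = 3.4398, t(state 3) = 3.3038, t(state 4) = 3.7706.
Expected steps from state 3 to state 2: 3.3038.

3.3038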